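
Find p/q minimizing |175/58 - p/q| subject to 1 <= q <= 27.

Expand x = 175/58 as a continued fraction with the Euclidean algorithm:
  175 = 3*58 + 1, so a_0 = 3.
  58 = 58*1 + 0, so a_1 = 58.
so x = [3; 58].
Convergents (p_i = a_i*p_{i-1} + p_{i-2}, q_i = a_i*q_{i-1} + q_{i-2} with p_{-2}=0, p_{-1}=1, q_{-2}=1, q_{-1}=0), until the denominator exceeds 27:
  i=0: a_0=3, p_0 = 3*1 + 0 = 3, q_0 = 3*0 + 1 = 1.
  i=1: a_1=58, p_1 = 58*3 + 1 = 175, q_1 = 58*1 + 0 = 58.
q_1 = 58 > 27, so the last convergent with denominator <= 27 is p_0/q_0 = 3/1.
The closest fraction with denominator <= 27 is either p_0/q_0 or the intermediate fraction (k*p_0 + p_{-1})/(k*q_0 + q_{-1}) with the largest k >= 1 whose denominator stays <= 27; these approach x as k grows, and every other convergent or intermediate fraction in range is farther away.
Largest k: floor((27 - q_{-1})/q_0) = floor((27 - 0)/1) = 27 (using the seeds p_{-1} = 1, q_{-1} = 0).
That gives (27*3 + 1)/(27*1 + 0) = 82/27.
Compare the errors: |x - 3/1| = |175*1 - 3*58|/(58*1) = 1/58, and |x - 82/27| = |175*27 - 82*58|/(58*27) = 31/1566.
Cross-multiplying, 1*1566 = 1566 < 1798 = 31*58, so 1/58 is smaller: the convergent 3/1 is closer to x than 82/27.

3/1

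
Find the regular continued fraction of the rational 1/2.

[0; 2]

Run the Euclidean algorithm on 1 and 2; the successive quotients are the partial quotients a_0, a_1, ... (each step inverts the fractional part left over by the previous one):
  1 = 0*2 + 1, so a_0 = 0.
  2 = 2*1 + 0, so a_1 = 2.
The remainder reaches 0 after 2 divisions, so the expansion has 2 partial quotients, read off in order.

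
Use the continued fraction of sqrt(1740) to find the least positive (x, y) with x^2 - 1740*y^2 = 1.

First expand sqrt(1740) as a continued fraction. With x_i = (sqrt(1740) + m_i)/d_i and (m_0, d_0) = (0, 1): a_0 = floor(sqrt(1740)) = 41, since 41^2 = 1681 <= 1740 < 1764 = 42^2.
Iterate m_{i+1} = d_i*a_i - m_i, d_{i+1} = (1740 - m_{i+1}^2)/d_i, a_{i+1} = floor((a_0 + m_{i+1})/d_{i+1}):
  m_1 = 1*41 - 0 = 41, d_1 = (1740 - 41^2)/1 = 59/1 = 59, a_1 = floor((41 + 41)/59) = 1.
  m_2 = 59*1 - 41 = 18, d_2 = (1740 - 18^2)/59 = 1416/59 = 24, a_2 = floor((41 + 18)/24) = 2.
  m_3 = 24*2 - 18 = 30, d_3 = (1740 - 30^2)/24 = 840/24 = 35, a_3 = floor((41 + 30)/35) = 2.
  m_4 = 35*2 - 30 = 40, d_4 = (1740 - 40^2)/35 = 140/35 = 4, a_4 = floor((41 + 40)/4) = 20.
  m_5 = 4*20 - 40 = 40, d_5 = (1740 - 40^2)/4 = 140/4 = 35, a_5 = floor((41 + 40)/35) = 2.
  m_6 = 35*2 - 40 = 30, d_6 = (1740 - 30^2)/35 = 840/35 = 24, a_6 = floor((41 + 30)/24) = 2.
  m_7 = 24*2 - 30 = 18, d_7 = (1740 - 18^2)/24 = 1416/24 = 59, a_7 = floor((41 + 18)/59) = 1.
  m_8 = 59*1 - 18 = 41, d_8 = (1740 - 41^2)/59 = 59/59 = 1, a_8 = floor((41 + 41)/1) = 82.
  m_9 = 1*82 - 41 = 41, d_9 = (1740 - 41^2)/1 = 59/1 = 59: (m_9, d_9) = (m_1, d_1) = (41, 59), so from here the quotients repeat a_1, ..., a_8; the period length is 8.
So sqrt(1740) = [41; (1, 2, 2, 20, 2, 2, 1, 82)] with period length k = 8.
k is even, so the fundamental solution of x^2 - 1740y^2 = 1 is (p_{k-1}, q_{k-1}) = (p_7, q_7); compute convergents through index 7.
Convergents (p_i = a_i*p_{i-1} + p_{i-2}, q_i = a_i*q_{i-1} + q_{i-2} with p_{-2}=0, p_{-1}=1, q_{-2}=1, q_{-1}=0):
  i=0: a_0=41, p_0 = 41*1 + 0 = 41, q_0 = 41*0 + 1 = 1.
  i=1: a_1=1, p_1 = 1*41 + 1 = 42, q_1 = 1*1 + 0 = 1.
  i=2: a_2=2, p_2 = 2*42 + 41 = 125, q_2 = 2*1 + 1 = 3.
  i=3: a_3=2, p_3 = 2*125 + 42 = 292, q_3 = 2*3 + 1 = 7.
  i=4: a_4=20, p_4 = 20*292 + 125 = 5965, q_4 = 20*7 + 3 = 143.
  i=5: a_5=2, p_5 = 2*5965 + 292 = 12222, q_5 = 2*143 + 7 = 293.
  i=6: a_6=2, p_6 = 2*12222 + 5965 = 30409, q_6 = 2*293 + 143 = 729.
  i=7: a_7=1, p_7 = 1*30409 + 12222 = 42631, q_7 = 1*729 + 293 = 1022.
Check: 42631^2 - 1740*1022^2 = 1817402161 - 1817402160 = 1, so (x, y) = (42631, 1022) solves the equation, and by the theorem it is the least positive solution.

(x, y) = (42631, 1022)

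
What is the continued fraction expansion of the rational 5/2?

[2; 2]

Run the Euclidean algorithm on 5 and 2; the successive quotients are the partial quotients a_0, a_1, ... (each step inverts the fractional part left over by the previous one):
  5 = 2*2 + 1, so a_0 = 2.
  2 = 2*1 + 0, so a_1 = 2.
The remainder reaches 0 after 2 divisions, so the expansion has 2 partial quotients, read off in order.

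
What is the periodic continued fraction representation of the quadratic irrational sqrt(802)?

[28; (3, 7, 1, 3, 6, 28, 6, 3, 1, 7, 3, 56)]

Write x_i = (sqrt(802) + m_i)/d_i with (m_0, d_0) = (0, 1). a_0 = floor(sqrt(802)) = 28, since 28^2 = 784 <= 802 < 841 = 29^2.
Iterate m_{i+1} = d_i*a_i - m_i, d_{i+1} = (802 - m_{i+1}^2)/d_i, a_{i+1} = floor((a_0 + m_{i+1})/d_{i+1}):
  m_1 = 1*28 - 0 = 28, d_1 = (802 - 28^2)/1 = 18/1 = 18, a_1 = floor((28 + 28)/18) = 3.
  m_2 = 18*3 - 28 = 26, d_2 = (802 - 26^2)/18 = 126/18 = 7, a_2 = floor((28 + 26)/7) = 7.
  m_3 = 7*7 - 26 = 23, d_3 = (802 - 23^2)/7 = 273/7 = 39, a_3 = floor((28 + 23)/39) = 1.
  m_4 = 39*1 - 23 = 16, d_4 = (802 - 16^2)/39 = 546/39 = 14, a_4 = floor((28 + 16)/14) = 3.
  m_5 = 14*3 - 16 = 26, d_5 = (802 - 26^2)/14 = 126/14 = 9, a_5 = floor((28 + 26)/9) = 6.
  m_6 = 9*6 - 26 = 28, d_6 = (802 - 28^2)/9 = 18/9 = 2, a_6 = floor((28 + 28)/2) = 28.
  m_7 = 2*28 - 28 = 28, d_7 = (802 - 28^2)/2 = 18/2 = 9, a_7 = floor((28 + 28)/9) = 6.
  m_8 = 9*6 - 28 = 26, d_8 = (802 - 26^2)/9 = 126/9 = 14, a_8 = floor((28 + 26)/14) = 3.
  m_9 = 14*3 - 26 = 16, d_9 = (802 - 16^2)/14 = 546/14 = 39, a_9 = floor((28 + 16)/39) = 1.
  m_10 = 39*1 - 16 = 23, d_10 = (802 - 23^2)/39 = 273/39 = 7, a_10 = floor((28 + 23)/7) = 7.
  m_11 = 7*7 - 23 = 26, d_11 = (802 - 26^2)/7 = 126/7 = 18, a_11 = floor((28 + 26)/18) = 3.
  m_12 = 18*3 - 26 = 28, d_12 = (802 - 28^2)/18 = 18/18 = 1, a_12 = floor((28 + 28)/1) = 56.
  m_13 = 1*56 - 28 = 28, d_13 = (802 - 28^2)/1 = 18/1 = 18: (m_13, d_13) = (m_1, d_1) = (28, 18), so from here the quotients repeat a_1, ..., a_12; the period length is 12.
Hence the expansion of sqrt(802) is a_0 = 28 followed by the repeating block 3, 7, 1, 3, 6, 28, 6, 3, 1, 7, 3, 56 (period 12).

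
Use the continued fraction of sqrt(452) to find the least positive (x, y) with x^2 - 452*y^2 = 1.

First expand sqrt(452) as a continued fraction. With x_i = (sqrt(452) + m_i)/d_i and (m_0, d_0) = (0, 1): a_0 = floor(sqrt(452)) = 21, since 21^2 = 441 <= 452 < 484 = 22^2.
Iterate m_{i+1} = d_i*a_i - m_i, d_{i+1} = (452 - m_{i+1}^2)/d_i, a_{i+1} = floor((a_0 + m_{i+1})/d_{i+1}):
  m_1 = 1*21 - 0 = 21, d_1 = (452 - 21^2)/1 = 11/1 = 11, a_1 = floor((21 + 21)/11) = 3.
  m_2 = 11*3 - 21 = 12, d_2 = (452 - 12^2)/11 = 308/11 = 28, a_2 = floor((21 + 12)/28) = 1.
  m_3 = 28*1 - 12 = 16, d_3 = (452 - 16^2)/28 = 196/28 = 7, a_3 = floor((21 + 16)/7) = 5.
  m_4 = 7*5 - 16 = 19, d_4 = (452 - 19^2)/7 = 91/7 = 13, a_4 = floor((21 + 19)/13) = 3.
  m_5 = 13*3 - 19 = 20, d_5 = (452 - 20^2)/13 = 52/13 = 4, a_5 = floor((21 + 20)/4) = 10.
  m_6 = 4*10 - 20 = 20, d_6 = (452 - 20^2)/4 = 52/4 = 13, a_6 = floor((21 + 20)/13) = 3.
  m_7 = 13*3 - 20 = 19, d_7 = (452 - 19^2)/13 = 91/13 = 7, a_7 = floor((21 + 19)/7) = 5.
  m_8 = 7*5 - 19 = 16, d_8 = (452 - 16^2)/7 = 196/7 = 28, a_8 = floor((21 + 16)/28) = 1.
  m_9 = 28*1 - 16 = 12, d_9 = (452 - 12^2)/28 = 308/28 = 11, a_9 = floor((21 + 12)/11) = 3.
  m_10 = 11*3 - 12 = 21, d_10 = (452 - 21^2)/11 = 11/11 = 1, a_10 = floor((21 + 21)/1) = 42.
  m_11 = 1*42 - 21 = 21, d_11 = (452 - 21^2)/1 = 11/1 = 11: (m_11, d_11) = (m_1, d_1) = (21, 11), so from here the quotients repeat a_1, ..., a_10; the period length is 10.
So sqrt(452) = [21; (3, 1, 5, 3, 10, 3, 5, 1, 3, 42)] with period length k = 10.
k is even, so the fundamental solution of x^2 - 452y^2 = 1 is (p_{k-1}, q_{k-1}) = (p_9, q_9); compute convergents through index 9.
Convergents (p_i = a_i*p_{i-1} + p_{i-2}, q_i = a_i*q_{i-1} + q_{i-2} with p_{-2}=0, p_{-1}=1, q_{-2}=1, q_{-1}=0):
  i=0: a_0=21, p_0 = 21*1 + 0 = 21, q_0 = 21*0 + 1 = 1.
  i=1: a_1=3, p_1 = 3*21 + 1 = 64, q_1 = 3*1 + 0 = 3.
  i=2: a_2=1, p_2 = 1*64 + 21 = 85, q_2 = 1*3 + 1 = 4.
  i=3: a_3=5, p_3 = 5*85 + 64 = 489, q_3 = 5*4 + 3 = 23.
  i=4: a_4=3, p_4 = 3*489 + 85 = 1552, q_4 = 3*23 + 4 = 73.
  i=5: a_5=10, p_5 = 10*1552 + 489 = 16009, q_5 = 10*73 + 23 = 753.
  i=6: a_6=3, p_6 = 3*16009 + 1552 = 49579, q_6 = 3*753 + 73 = 2332.
  i=7: a_7=5, p_7 = 5*49579 + 16009 = 263904, q_7 = 5*2332 + 753 = 12413.
  i=8: a_8=1, p_8 = 1*263904 + 49579 = 313483, q_8 = 1*12413 + 2332 = 14745.
  i=9: a_9=3, p_9 = 3*313483 + 263904 = 1204353, q_9 = 3*14745 + 12413 = 56648.
Check: 1204353^2 - 452*56648^2 = 1450466148609 - 1450466148608 = 1, so (x, y) = (1204353, 56648) solves the equation, and by the theorem it is the least positive solution.

(x, y) = (1204353, 56648)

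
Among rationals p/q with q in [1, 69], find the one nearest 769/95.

Expand x = 769/95 as a continued fraction with the Euclidean algorithm:
  769 = 8*95 + 9, so a_0 = 8.
  95 = 10*9 + 5, so a_1 = 10.
  9 = 1*5 + 4, so a_2 = 1.
  5 = 1*4 + 1, so a_3 = 1.
  4 = 4*1 + 0, so a_4 = 4.
so x = [8; 10, 1, 1, 4].
Convergents (p_i = a_i*p_{i-1} + p_{i-2}, q_i = a_i*q_{i-1} + q_{i-2} with p_{-2}=0, p_{-1}=1, q_{-2}=1, q_{-1}=0), until the denominator exceeds 69:
  i=0: a_0=8, p_0 = 8*1 + 0 = 8, q_0 = 8*0 + 1 = 1.
  i=1: a_1=10, p_1 = 10*8 + 1 = 81, q_1 = 10*1 + 0 = 10.
  i=2: a_2=1, p_2 = 1*81 + 8 = 89, q_2 = 1*10 + 1 = 11.
  i=3: a_3=1, p_3 = 1*89 + 81 = 170, q_3 = 1*11 + 10 = 21.
  i=4: a_4=4, p_4 = 4*170 + 89 = 769, q_4 = 4*21 + 11 = 95.
q_4 = 95 > 69, so the last convergent with denominator <= 69 is p_3/q_3 = 170/21.
The closest fraction with denominator <= 69 is either p_3/q_3 or the intermediate fraction (k*p_3 + p_2)/(k*q_3 + q_2) with the largest k >= 1 whose denominator stays <= 69; these approach x as k grows, and every other convergent or intermediate fraction in range is farther away.
Largest k: floor((69 - q_2)/q_3) = floor((69 - 11)/21) = 2.
That gives (2*170 + 89)/(2*21 + 11) = 429/53.
Compare the errors: |x - 170/21| = |769*21 - 170*95|/(95*21) = 1/1995, and |x - 429/53| = |769*53 - 429*95|/(95*53) = 2/5035.
Cross-multiplying, 2*1995 = 3990 < 5035 = 1*5035, so 2/5035 is smaller: the intermediate fraction 429/53 is closer to x than 170/21.

429/53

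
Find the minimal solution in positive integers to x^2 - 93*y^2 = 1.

(x, y) = (12151, 1260)

First expand sqrt(93) as a continued fraction. With x_i = (sqrt(93) + m_i)/d_i and (m_0, d_0) = (0, 1): a_0 = floor(sqrt(93)) = 9, since 9^2 = 81 <= 93 < 100 = 10^2.
Iterate m_{i+1} = d_i*a_i - m_i, d_{i+1} = (93 - m_{i+1}^2)/d_i, a_{i+1} = floor((a_0 + m_{i+1})/d_{i+1}):
  m_1 = 1*9 - 0 = 9, d_1 = (93 - 9^2)/1 = 12/1 = 12, a_1 = floor((9 + 9)/12) = 1.
  m_2 = 12*1 - 9 = 3, d_2 = (93 - 3^2)/12 = 84/12 = 7, a_2 = floor((9 + 3)/7) = 1.
  m_3 = 7*1 - 3 = 4, d_3 = (93 - 4^2)/7 = 77/7 = 11, a_3 = floor((9 + 4)/11) = 1.
  m_4 = 11*1 - 4 = 7, d_4 = (93 - 7^2)/11 = 44/11 = 4, a_4 = floor((9 + 7)/4) = 4.
  m_5 = 4*4 - 7 = 9, d_5 = (93 - 9^2)/4 = 12/4 = 3, a_5 = floor((9 + 9)/3) = 6.
  m_6 = 3*6 - 9 = 9, d_6 = (93 - 9^2)/3 = 12/3 = 4, a_6 = floor((9 + 9)/4) = 4.
  m_7 = 4*4 - 9 = 7, d_7 = (93 - 7^2)/4 = 44/4 = 11, a_7 = floor((9 + 7)/11) = 1.
  m_8 = 11*1 - 7 = 4, d_8 = (93 - 4^2)/11 = 77/11 = 7, a_8 = floor((9 + 4)/7) = 1.
  m_9 = 7*1 - 4 = 3, d_9 = (93 - 3^2)/7 = 84/7 = 12, a_9 = floor((9 + 3)/12) = 1.
  m_10 = 12*1 - 3 = 9, d_10 = (93 - 9^2)/12 = 12/12 = 1, a_10 = floor((9 + 9)/1) = 18.
  m_11 = 1*18 - 9 = 9, d_11 = (93 - 9^2)/1 = 12/1 = 12: (m_11, d_11) = (m_1, d_1) = (9, 12), so from here the quotients repeat a_1, ..., a_10; the period length is 10.
So sqrt(93) = [9; (1, 1, 1, 4, 6, 4, 1, 1, 1, 18)] with period length k = 10.
k is even, so the fundamental solution of x^2 - 93y^2 = 1 is (p_{k-1}, q_{k-1}) = (p_9, q_9); compute convergents through index 9.
Convergents (p_i = a_i*p_{i-1} + p_{i-2}, q_i = a_i*q_{i-1} + q_{i-2} with p_{-2}=0, p_{-1}=1, q_{-2}=1, q_{-1}=0):
  i=0: a_0=9, p_0 = 9*1 + 0 = 9, q_0 = 9*0 + 1 = 1.
  i=1: a_1=1, p_1 = 1*9 + 1 = 10, q_1 = 1*1 + 0 = 1.
  i=2: a_2=1, p_2 = 1*10 + 9 = 19, q_2 = 1*1 + 1 = 2.
  i=3: a_3=1, p_3 = 1*19 + 10 = 29, q_3 = 1*2 + 1 = 3.
  i=4: a_4=4, p_4 = 4*29 + 19 = 135, q_4 = 4*3 + 2 = 14.
  i=5: a_5=6, p_5 = 6*135 + 29 = 839, q_5 = 6*14 + 3 = 87.
  i=6: a_6=4, p_6 = 4*839 + 135 = 3491, q_6 = 4*87 + 14 = 362.
  i=7: a_7=1, p_7 = 1*3491 + 839 = 4330, q_7 = 1*362 + 87 = 449.
  i=8: a_8=1, p_8 = 1*4330 + 3491 = 7821, q_8 = 1*449 + 362 = 811.
  i=9: a_9=1, p_9 = 1*7821 + 4330 = 12151, q_9 = 1*811 + 449 = 1260.
Check: 12151^2 - 93*1260^2 = 147646801 - 147646800 = 1, so (x, y) = (12151, 1260) solves the equation, and by the theorem it is the least positive solution.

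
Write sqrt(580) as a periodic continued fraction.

[24; (12, 48)]

Write x_i = (sqrt(580) + m_i)/d_i with (m_0, d_0) = (0, 1). a_0 = floor(sqrt(580)) = 24, since 24^2 = 576 <= 580 < 625 = 25^2.
Iterate m_{i+1} = d_i*a_i - m_i, d_{i+1} = (580 - m_{i+1}^2)/d_i, a_{i+1} = floor((a_0 + m_{i+1})/d_{i+1}):
  m_1 = 1*24 - 0 = 24, d_1 = (580 - 24^2)/1 = 4/1 = 4, a_1 = floor((24 + 24)/4) = 12.
  m_2 = 4*12 - 24 = 24, d_2 = (580 - 24^2)/4 = 4/4 = 1, a_2 = floor((24 + 24)/1) = 48.
  m_3 = 1*48 - 24 = 24, d_3 = (580 - 24^2)/1 = 4/1 = 4: (m_3, d_3) = (m_1, d_1) = (24, 4), so from here the quotients repeat a_1, a_2; the period length is 2.
Hence the expansion of sqrt(580) is a_0 = 24 followed by the repeating block 12, 48 (period 2).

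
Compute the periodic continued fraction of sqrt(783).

[27; (1, 54)]

Write x_i = (sqrt(783) + m_i)/d_i with (m_0, d_0) = (0, 1). a_0 = floor(sqrt(783)) = 27, since 27^2 = 729 <= 783 < 784 = 28^2.
Iterate m_{i+1} = d_i*a_i - m_i, d_{i+1} = (783 - m_{i+1}^2)/d_i, a_{i+1} = floor((a_0 + m_{i+1})/d_{i+1}):
  m_1 = 1*27 - 0 = 27, d_1 = (783 - 27^2)/1 = 54/1 = 54, a_1 = floor((27 + 27)/54) = 1.
  m_2 = 54*1 - 27 = 27, d_2 = (783 - 27^2)/54 = 54/54 = 1, a_2 = floor((27 + 27)/1) = 54.
  m_3 = 1*54 - 27 = 27, d_3 = (783 - 27^2)/1 = 54/1 = 54: (m_3, d_3) = (m_1, d_1) = (27, 54), so from here the quotients repeat a_1, a_2; the period length is 2.
Hence the expansion of sqrt(783) is a_0 = 27 followed by the repeating block 1, 54 (period 2).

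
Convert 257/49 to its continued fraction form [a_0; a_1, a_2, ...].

[5; 4, 12]

Run the Euclidean algorithm on 257 and 49; the successive quotients are the partial quotients a_0, a_1, ... (each step inverts the fractional part left over by the previous one):
  257 = 5*49 + 12, so a_0 = 5.
  49 = 4*12 + 1, so a_1 = 4.
  12 = 12*1 + 0, so a_2 = 12.
The remainder reaches 0 after 3 divisions, so the expansion has 3 partial quotients, read off in order.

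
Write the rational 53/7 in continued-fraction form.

[7; 1, 1, 3]

Run the Euclidean algorithm on 53 and 7; the successive quotients are the partial quotients a_0, a_1, ... (each step inverts the fractional part left over by the previous one):
  53 = 7*7 + 4, so a_0 = 7.
  7 = 1*4 + 3, so a_1 = 1.
  4 = 1*3 + 1, so a_2 = 1.
  3 = 3*1 + 0, so a_3 = 3.
The remainder reaches 0 after 4 divisions, so the expansion has 4 partial quotients, read off in order.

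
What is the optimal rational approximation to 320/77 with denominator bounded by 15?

54/13

Expand x = 320/77 as a continued fraction with the Euclidean algorithm:
  320 = 4*77 + 12, so a_0 = 4.
  77 = 6*12 + 5, so a_1 = 6.
  12 = 2*5 + 2, so a_2 = 2.
  5 = 2*2 + 1, so a_3 = 2.
  2 = 2*1 + 0, so a_4 = 2.
so x = [4; 6, 2, 2, 2].
Convergents (p_i = a_i*p_{i-1} + p_{i-2}, q_i = a_i*q_{i-1} + q_{i-2} with p_{-2}=0, p_{-1}=1, q_{-2}=1, q_{-1}=0), until the denominator exceeds 15:
  i=0: a_0=4, p_0 = 4*1 + 0 = 4, q_0 = 4*0 + 1 = 1.
  i=1: a_1=6, p_1 = 6*4 + 1 = 25, q_1 = 6*1 + 0 = 6.
  i=2: a_2=2, p_2 = 2*25 + 4 = 54, q_2 = 2*6 + 1 = 13.
  i=3: a_3=2, p_3 = 2*54 + 25 = 133, q_3 = 2*13 + 6 = 32.
q_3 = 32 > 15, so the last convergent with denominator <= 15 is p_2/q_2 = 54/13.
The closest fraction with denominator <= 15 is either p_2/q_2 or the intermediate fraction (k*p_2 + p_1)/(k*q_2 + q_1) with the largest k >= 1 whose denominator stays <= 15; these approach x as k grows, and every other convergent or intermediate fraction in range is farther away.
Largest k: floor((15 - q_1)/q_2) = floor((15 - 6)/13) = 0.
Since k = 0, no intermediate fraction beyond p_2/q_2 has denominator <= 15, so the convergent 54/13 is the closest (its error is |320*13 - 54*77|/(77*13) = 2/1001).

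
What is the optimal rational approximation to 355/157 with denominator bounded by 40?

52/23

Expand x = 355/157 as a continued fraction with the Euclidean algorithm:
  355 = 2*157 + 41, so a_0 = 2.
  157 = 3*41 + 34, so a_1 = 3.
  41 = 1*34 + 7, so a_2 = 1.
  34 = 4*7 + 6, so a_3 = 4.
  7 = 1*6 + 1, so a_4 = 1.
  6 = 6*1 + 0, so a_5 = 6.
so x = [2; 3, 1, 4, 1, 6].
Convergents (p_i = a_i*p_{i-1} + p_{i-2}, q_i = a_i*q_{i-1} + q_{i-2} with p_{-2}=0, p_{-1}=1, q_{-2}=1, q_{-1}=0), until the denominator exceeds 40:
  i=0: a_0=2, p_0 = 2*1 + 0 = 2, q_0 = 2*0 + 1 = 1.
  i=1: a_1=3, p_1 = 3*2 + 1 = 7, q_1 = 3*1 + 0 = 3.
  i=2: a_2=1, p_2 = 1*7 + 2 = 9, q_2 = 1*3 + 1 = 4.
  i=3: a_3=4, p_3 = 4*9 + 7 = 43, q_3 = 4*4 + 3 = 19.
  i=4: a_4=1, p_4 = 1*43 + 9 = 52, q_4 = 1*19 + 4 = 23.
  i=5: a_5=6, p_5 = 6*52 + 43 = 355, q_5 = 6*23 + 19 = 157.
q_5 = 157 > 40, so the last convergent with denominator <= 40 is p_4/q_4 = 52/23.
The closest fraction with denominator <= 40 is either p_4/q_4 or the intermediate fraction (k*p_4 + p_3)/(k*q_4 + q_3) with the largest k >= 1 whose denominator stays <= 40; these approach x as k grows, and every other convergent or intermediate fraction in range is farther away.
Largest k: floor((40 - q_3)/q_4) = floor((40 - 19)/23) = 0.
Since k = 0, no intermediate fraction beyond p_4/q_4 has denominator <= 40, so the convergent 52/23 is the closest (its error is |355*23 - 52*157|/(157*23) = 1/3611).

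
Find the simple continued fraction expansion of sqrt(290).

Write x_i = (sqrt(290) + m_i)/d_i with (m_0, d_0) = (0, 1). a_0 = floor(sqrt(290)) = 17, since 17^2 = 289 <= 290 < 324 = 18^2.
Iterate m_{i+1} = d_i*a_i - m_i, d_{i+1} = (290 - m_{i+1}^2)/d_i, a_{i+1} = floor((a_0 + m_{i+1})/d_{i+1}):
  m_1 = 1*17 - 0 = 17, d_1 = (290 - 17^2)/1 = 1/1 = 1, a_1 = floor((17 + 17)/1) = 34.
  m_2 = 1*34 - 17 = 17, d_2 = (290 - 17^2)/1 = 1/1 = 1: (m_2, d_2) = (m_1, d_1) = (17, 1), so from here the quotient a_1 repeats; the period length is 1.
Hence the expansion of sqrt(290) is a_0 = 17 followed by the repeating block 34 (period 1).

[17; (34)]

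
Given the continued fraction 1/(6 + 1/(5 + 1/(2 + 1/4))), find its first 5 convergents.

Using the convergent recurrence p_i = a_i*p_{i-1} + p_{i-2}, q_i = a_i*q_{i-1} + q_{i-2} with p_{-2}=0, p_{-1}=1, q_{-2}=1, q_{-1}=0:
  i=0: a_0=0, p_0 = 0*1 + 0 = 0, q_0 = 0*0 + 1 = 1.
  i=1: a_1=6, p_1 = 6*0 + 1 = 1, q_1 = 6*1 + 0 = 6.
  i=2: a_2=5, p_2 = 5*1 + 0 = 5, q_2 = 5*6 + 1 = 31.
  i=3: a_3=2, p_3 = 2*5 + 1 = 11, q_3 = 2*31 + 6 = 68.
  i=4: a_4=4, p_4 = 4*11 + 5 = 49, q_4 = 4*68 + 31 = 303.

0/1, 1/6, 5/31, 11/68, 49/303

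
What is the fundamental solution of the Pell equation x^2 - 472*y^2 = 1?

First expand sqrt(472) as a continued fraction. With x_i = (sqrt(472) + m_i)/d_i and (m_0, d_0) = (0, 1): a_0 = floor(sqrt(472)) = 21, since 21^2 = 441 <= 472 < 484 = 22^2.
Iterate m_{i+1} = d_i*a_i - m_i, d_{i+1} = (472 - m_{i+1}^2)/d_i, a_{i+1} = floor((a_0 + m_{i+1})/d_{i+1}):
  m_1 = 1*21 - 0 = 21, d_1 = (472 - 21^2)/1 = 31/1 = 31, a_1 = floor((21 + 21)/31) = 1.
  m_2 = 31*1 - 21 = 10, d_2 = (472 - 10^2)/31 = 372/31 = 12, a_2 = floor((21 + 10)/12) = 2.
  m_3 = 12*2 - 10 = 14, d_3 = (472 - 14^2)/12 = 276/12 = 23, a_3 = floor((21 + 14)/23) = 1.
  m_4 = 23*1 - 14 = 9, d_4 = (472 - 9^2)/23 = 391/23 = 17, a_4 = floor((21 + 9)/17) = 1.
  m_5 = 17*1 - 9 = 8, d_5 = (472 - 8^2)/17 = 408/17 = 24, a_5 = floor((21 + 8)/24) = 1.
  m_6 = 24*1 - 8 = 16, d_6 = (472 - 16^2)/24 = 216/24 = 9, a_6 = floor((21 + 16)/9) = 4.
  m_7 = 9*4 - 16 = 20, d_7 = (472 - 20^2)/9 = 72/9 = 8, a_7 = floor((21 + 20)/8) = 5.
  m_8 = 8*5 - 20 = 20, d_8 = (472 - 20^2)/8 = 72/8 = 9, a_8 = floor((21 + 20)/9) = 4.
  m_9 = 9*4 - 20 = 16, d_9 = (472 - 16^2)/9 = 216/9 = 24, a_9 = floor((21 + 16)/24) = 1.
  m_10 = 24*1 - 16 = 8, d_10 = (472 - 8^2)/24 = 408/24 = 17, a_10 = floor((21 + 8)/17) = 1.
  m_11 = 17*1 - 8 = 9, d_11 = (472 - 9^2)/17 = 391/17 = 23, a_11 = floor((21 + 9)/23) = 1.
  m_12 = 23*1 - 9 = 14, d_12 = (472 - 14^2)/23 = 276/23 = 12, a_12 = floor((21 + 14)/12) = 2.
  m_13 = 12*2 - 14 = 10, d_13 = (472 - 10^2)/12 = 372/12 = 31, a_13 = floor((21 + 10)/31) = 1.
  m_14 = 31*1 - 10 = 21, d_14 = (472 - 21^2)/31 = 31/31 = 1, a_14 = floor((21 + 21)/1) = 42.
  m_15 = 1*42 - 21 = 21, d_15 = (472 - 21^2)/1 = 31/1 = 31: (m_15, d_15) = (m_1, d_1) = (21, 31), so from here the quotients repeat a_1, ..., a_14; the period length is 14.
So sqrt(472) = [21; (1, 2, 1, 1, 1, 4, 5, 4, 1, 1, 1, 2, 1, 42)] with period length k = 14.
k is even, so the fundamental solution of x^2 - 472y^2 = 1 is (p_{k-1}, q_{k-1}) = (p_13, q_13); compute convergents through index 13.
Convergents (p_i = a_i*p_{i-1} + p_{i-2}, q_i = a_i*q_{i-1} + q_{i-2} with p_{-2}=0, p_{-1}=1, q_{-2}=1, q_{-1}=0):
  i=0: a_0=21, p_0 = 21*1 + 0 = 21, q_0 = 21*0 + 1 = 1.
  i=1: a_1=1, p_1 = 1*21 + 1 = 22, q_1 = 1*1 + 0 = 1.
  i=2: a_2=2, p_2 = 2*22 + 21 = 65, q_2 = 2*1 + 1 = 3.
  i=3: a_3=1, p_3 = 1*65 + 22 = 87, q_3 = 1*3 + 1 = 4.
  i=4: a_4=1, p_4 = 1*87 + 65 = 152, q_4 = 1*4 + 3 = 7.
  i=5: a_5=1, p_5 = 1*152 + 87 = 239, q_5 = 1*7 + 4 = 11.
  i=6: a_6=4, p_6 = 4*239 + 152 = 1108, q_6 = 4*11 + 7 = 51.
  i=7: a_7=5, p_7 = 5*1108 + 239 = 5779, q_7 = 5*51 + 11 = 266.
  i=8: a_8=4, p_8 = 4*5779 + 1108 = 24224, q_8 = 4*266 + 51 = 1115.
  i=9: a_9=1, p_9 = 1*24224 + 5779 = 30003, q_9 = 1*1115 + 266 = 1381.
  i=10: a_10=1, p_10 = 1*30003 + 24224 = 54227, q_10 = 1*1381 + 1115 = 2496.
  i=11: a_11=1, p_11 = 1*54227 + 30003 = 84230, q_11 = 1*2496 + 1381 = 3877.
  i=12: a_12=2, p_12 = 2*84230 + 54227 = 222687, q_12 = 2*3877 + 2496 = 10250.
  i=13: a_13=1, p_13 = 1*222687 + 84230 = 306917, q_13 = 1*10250 + 3877 = 14127.
Check: 306917^2 - 472*14127^2 = 94198044889 - 94198044888 = 1, so (x, y) = (306917, 14127) solves the equation, and by the theorem it is the least positive solution.

(x, y) = (306917, 14127)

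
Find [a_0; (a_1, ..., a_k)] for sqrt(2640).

[51; (2, 1, 1, 1, 2, 102)]

Write x_i = (sqrt(2640) + m_i)/d_i with (m_0, d_0) = (0, 1). a_0 = floor(sqrt(2640)) = 51, since 51^2 = 2601 <= 2640 < 2704 = 52^2.
Iterate m_{i+1} = d_i*a_i - m_i, d_{i+1} = (2640 - m_{i+1}^2)/d_i, a_{i+1} = floor((a_0 + m_{i+1})/d_{i+1}):
  m_1 = 1*51 - 0 = 51, d_1 = (2640 - 51^2)/1 = 39/1 = 39, a_1 = floor((51 + 51)/39) = 2.
  m_2 = 39*2 - 51 = 27, d_2 = (2640 - 27^2)/39 = 1911/39 = 49, a_2 = floor((51 + 27)/49) = 1.
  m_3 = 49*1 - 27 = 22, d_3 = (2640 - 22^2)/49 = 2156/49 = 44, a_3 = floor((51 + 22)/44) = 1.
  m_4 = 44*1 - 22 = 22, d_4 = (2640 - 22^2)/44 = 2156/44 = 49, a_4 = floor((51 + 22)/49) = 1.
  m_5 = 49*1 - 22 = 27, d_5 = (2640 - 27^2)/49 = 1911/49 = 39, a_5 = floor((51 + 27)/39) = 2.
  m_6 = 39*2 - 27 = 51, d_6 = (2640 - 51^2)/39 = 39/39 = 1, a_6 = floor((51 + 51)/1) = 102.
  m_7 = 1*102 - 51 = 51, d_7 = (2640 - 51^2)/1 = 39/1 = 39: (m_7, d_7) = (m_1, d_1) = (51, 39), so from here the quotients repeat a_1, ..., a_6; the period length is 6.
Hence the expansion of sqrt(2640) is a_0 = 51 followed by the repeating block 2, 1, 1, 1, 2, 102 (period 6).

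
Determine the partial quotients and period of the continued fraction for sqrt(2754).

Write x_i = (sqrt(2754) + m_i)/d_i with (m_0, d_0) = (0, 1). a_0 = floor(sqrt(2754)) = 52, since 52^2 = 2704 <= 2754 < 2809 = 53^2.
Iterate m_{i+1} = d_i*a_i - m_i, d_{i+1} = (2754 - m_{i+1}^2)/d_i, a_{i+1} = floor((a_0 + m_{i+1})/d_{i+1}):
  m_1 = 1*52 - 0 = 52, d_1 = (2754 - 52^2)/1 = 50/1 = 50, a_1 = floor((52 + 52)/50) = 2.
  m_2 = 50*2 - 52 = 48, d_2 = (2754 - 48^2)/50 = 450/50 = 9, a_2 = floor((52 + 48)/9) = 11.
  m_3 = 9*11 - 48 = 51, d_3 = (2754 - 51^2)/9 = 153/9 = 17, a_3 = floor((52 + 51)/17) = 6.
  m_4 = 17*6 - 51 = 51, d_4 = (2754 - 51^2)/17 = 153/17 = 9, a_4 = floor((52 + 51)/9) = 11.
  m_5 = 9*11 - 51 = 48, d_5 = (2754 - 48^2)/9 = 450/9 = 50, a_5 = floor((52 + 48)/50) = 2.
  m_6 = 50*2 - 48 = 52, d_6 = (2754 - 52^2)/50 = 50/50 = 1, a_6 = floor((52 + 52)/1) = 104.
  m_7 = 1*104 - 52 = 52, d_7 = (2754 - 52^2)/1 = 50/1 = 50: (m_7, d_7) = (m_1, d_1) = (52, 50), so from here the quotients repeat a_1, ..., a_6; the period length is 6.
Hence the expansion of sqrt(2754) is a_0 = 52 followed by the repeating block 2, 11, 6, 11, 2, 104 (period 6).

[52; (2, 11, 6, 11, 2, 104)]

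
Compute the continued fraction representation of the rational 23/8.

Run the Euclidean algorithm on 23 and 8; the successive quotients are the partial quotients a_0, a_1, ... (each step inverts the fractional part left over by the previous one):
  23 = 2*8 + 7, so a_0 = 2.
  8 = 1*7 + 1, so a_1 = 1.
  7 = 7*1 + 0, so a_2 = 7.
The remainder reaches 0 after 3 divisions, so the expansion has 3 partial quotients, read off in order.

[2; 1, 7]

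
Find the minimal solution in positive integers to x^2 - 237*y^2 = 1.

(x, y) = (228151, 14820)

First expand sqrt(237) as a continued fraction. With x_i = (sqrt(237) + m_i)/d_i and (m_0, d_0) = (0, 1): a_0 = floor(sqrt(237)) = 15, since 15^2 = 225 <= 237 < 256 = 16^2.
Iterate m_{i+1} = d_i*a_i - m_i, d_{i+1} = (237 - m_{i+1}^2)/d_i, a_{i+1} = floor((a_0 + m_{i+1})/d_{i+1}):
  m_1 = 1*15 - 0 = 15, d_1 = (237 - 15^2)/1 = 12/1 = 12, a_1 = floor((15 + 15)/12) = 2.
  m_2 = 12*2 - 15 = 9, d_2 = (237 - 9^2)/12 = 156/12 = 13, a_2 = floor((15 + 9)/13) = 1.
  m_3 = 13*1 - 9 = 4, d_3 = (237 - 4^2)/13 = 221/13 = 17, a_3 = floor((15 + 4)/17) = 1.
  m_4 = 17*1 - 4 = 13, d_4 = (237 - 13^2)/17 = 68/17 = 4, a_4 = floor((15 + 13)/4) = 7.
  m_5 = 4*7 - 13 = 15, d_5 = (237 - 15^2)/4 = 12/4 = 3, a_5 = floor((15 + 15)/3) = 10.
  m_6 = 3*10 - 15 = 15, d_6 = (237 - 15^2)/3 = 12/3 = 4, a_6 = floor((15 + 15)/4) = 7.
  m_7 = 4*7 - 15 = 13, d_7 = (237 - 13^2)/4 = 68/4 = 17, a_7 = floor((15 + 13)/17) = 1.
  m_8 = 17*1 - 13 = 4, d_8 = (237 - 4^2)/17 = 221/17 = 13, a_8 = floor((15 + 4)/13) = 1.
  m_9 = 13*1 - 4 = 9, d_9 = (237 - 9^2)/13 = 156/13 = 12, a_9 = floor((15 + 9)/12) = 2.
  m_10 = 12*2 - 9 = 15, d_10 = (237 - 15^2)/12 = 12/12 = 1, a_10 = floor((15 + 15)/1) = 30.
  m_11 = 1*30 - 15 = 15, d_11 = (237 - 15^2)/1 = 12/1 = 12: (m_11, d_11) = (m_1, d_1) = (15, 12), so from here the quotients repeat a_1, ..., a_10; the period length is 10.
So sqrt(237) = [15; (2, 1, 1, 7, 10, 7, 1, 1, 2, 30)] with period length k = 10.
k is even, so the fundamental solution of x^2 - 237y^2 = 1 is (p_{k-1}, q_{k-1}) = (p_9, q_9); compute convergents through index 9.
Convergents (p_i = a_i*p_{i-1} + p_{i-2}, q_i = a_i*q_{i-1} + q_{i-2} with p_{-2}=0, p_{-1}=1, q_{-2}=1, q_{-1}=0):
  i=0: a_0=15, p_0 = 15*1 + 0 = 15, q_0 = 15*0 + 1 = 1.
  i=1: a_1=2, p_1 = 2*15 + 1 = 31, q_1 = 2*1 + 0 = 2.
  i=2: a_2=1, p_2 = 1*31 + 15 = 46, q_2 = 1*2 + 1 = 3.
  i=3: a_3=1, p_3 = 1*46 + 31 = 77, q_3 = 1*3 + 2 = 5.
  i=4: a_4=7, p_4 = 7*77 + 46 = 585, q_4 = 7*5 + 3 = 38.
  i=5: a_5=10, p_5 = 10*585 + 77 = 5927, q_5 = 10*38 + 5 = 385.
  i=6: a_6=7, p_6 = 7*5927 + 585 = 42074, q_6 = 7*385 + 38 = 2733.
  i=7: a_7=1, p_7 = 1*42074 + 5927 = 48001, q_7 = 1*2733 + 385 = 3118.
  i=8: a_8=1, p_8 = 1*48001 + 42074 = 90075, q_8 = 1*3118 + 2733 = 5851.
  i=9: a_9=2, p_9 = 2*90075 + 48001 = 228151, q_9 = 2*5851 + 3118 = 14820.
Check: 228151^2 - 237*14820^2 = 52052878801 - 52052878800 = 1, so (x, y) = (228151, 14820) solves the equation, and by the theorem it is the least positive solution.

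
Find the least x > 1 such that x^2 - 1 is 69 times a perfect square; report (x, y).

First expand sqrt(69) as a continued fraction. With x_i = (sqrt(69) + m_i)/d_i and (m_0, d_0) = (0, 1): a_0 = floor(sqrt(69)) = 8, since 8^2 = 64 <= 69 < 81 = 9^2.
Iterate m_{i+1} = d_i*a_i - m_i, d_{i+1} = (69 - m_{i+1}^2)/d_i, a_{i+1} = floor((a_0 + m_{i+1})/d_{i+1}):
  m_1 = 1*8 - 0 = 8, d_1 = (69 - 8^2)/1 = 5/1 = 5, a_1 = floor((8 + 8)/5) = 3.
  m_2 = 5*3 - 8 = 7, d_2 = (69 - 7^2)/5 = 20/5 = 4, a_2 = floor((8 + 7)/4) = 3.
  m_3 = 4*3 - 7 = 5, d_3 = (69 - 5^2)/4 = 44/4 = 11, a_3 = floor((8 + 5)/11) = 1.
  m_4 = 11*1 - 5 = 6, d_4 = (69 - 6^2)/11 = 33/11 = 3, a_4 = floor((8 + 6)/3) = 4.
  m_5 = 3*4 - 6 = 6, d_5 = (69 - 6^2)/3 = 33/3 = 11, a_5 = floor((8 + 6)/11) = 1.
  m_6 = 11*1 - 6 = 5, d_6 = (69 - 5^2)/11 = 44/11 = 4, a_6 = floor((8 + 5)/4) = 3.
  m_7 = 4*3 - 5 = 7, d_7 = (69 - 7^2)/4 = 20/4 = 5, a_7 = floor((8 + 7)/5) = 3.
  m_8 = 5*3 - 7 = 8, d_8 = (69 - 8^2)/5 = 5/5 = 1, a_8 = floor((8 + 8)/1) = 16.
  m_9 = 1*16 - 8 = 8, d_9 = (69 - 8^2)/1 = 5/1 = 5: (m_9, d_9) = (m_1, d_1) = (8, 5), so from here the quotients repeat a_1, ..., a_8; the period length is 8.
So sqrt(69) = [8; (3, 3, 1, 4, 1, 3, 3, 16)] with period length k = 8.
k is even, so the fundamental solution of x^2 - 69y^2 = 1 is (p_{k-1}, q_{k-1}) = (p_7, q_7); compute convergents through index 7.
Convergents (p_i = a_i*p_{i-1} + p_{i-2}, q_i = a_i*q_{i-1} + q_{i-2} with p_{-2}=0, p_{-1}=1, q_{-2}=1, q_{-1}=0):
  i=0: a_0=8, p_0 = 8*1 + 0 = 8, q_0 = 8*0 + 1 = 1.
  i=1: a_1=3, p_1 = 3*8 + 1 = 25, q_1 = 3*1 + 0 = 3.
  i=2: a_2=3, p_2 = 3*25 + 8 = 83, q_2 = 3*3 + 1 = 10.
  i=3: a_3=1, p_3 = 1*83 + 25 = 108, q_3 = 1*10 + 3 = 13.
  i=4: a_4=4, p_4 = 4*108 + 83 = 515, q_4 = 4*13 + 10 = 62.
  i=5: a_5=1, p_5 = 1*515 + 108 = 623, q_5 = 1*62 + 13 = 75.
  i=6: a_6=3, p_6 = 3*623 + 515 = 2384, q_6 = 3*75 + 62 = 287.
  i=7: a_7=3, p_7 = 3*2384 + 623 = 7775, q_7 = 3*287 + 75 = 936.
Check: 7775^2 - 69*936^2 = 60450625 - 60450624 = 1, so (x, y) = (7775, 936) solves the equation, and by the theorem it is the least positive solution.

(x, y) = (7775, 936)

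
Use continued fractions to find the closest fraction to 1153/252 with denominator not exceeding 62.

Expand x = 1153/252 as a continued fraction with the Euclidean algorithm:
  1153 = 4*252 + 145, so a_0 = 4.
  252 = 1*145 + 107, so a_1 = 1.
  145 = 1*107 + 38, so a_2 = 1.
  107 = 2*38 + 31, so a_3 = 2.
  38 = 1*31 + 7, so a_4 = 1.
  31 = 4*7 + 3, so a_5 = 4.
  7 = 2*3 + 1, so a_6 = 2.
  3 = 3*1 + 0, so a_7 = 3.
so x = [4; 1, 1, 2, 1, 4, 2, 3].
Convergents (p_i = a_i*p_{i-1} + p_{i-2}, q_i = a_i*q_{i-1} + q_{i-2} with p_{-2}=0, p_{-1}=1, q_{-2}=1, q_{-1}=0), until the denominator exceeds 62:
  i=0: a_0=4, p_0 = 4*1 + 0 = 4, q_0 = 4*0 + 1 = 1.
  i=1: a_1=1, p_1 = 1*4 + 1 = 5, q_1 = 1*1 + 0 = 1.
  i=2: a_2=1, p_2 = 1*5 + 4 = 9, q_2 = 1*1 + 1 = 2.
  i=3: a_3=2, p_3 = 2*9 + 5 = 23, q_3 = 2*2 + 1 = 5.
  i=4: a_4=1, p_4 = 1*23 + 9 = 32, q_4 = 1*5 + 2 = 7.
  i=5: a_5=4, p_5 = 4*32 + 23 = 151, q_5 = 4*7 + 5 = 33.
  i=6: a_6=2, p_6 = 2*151 + 32 = 334, q_6 = 2*33 + 7 = 73.
q_6 = 73 > 62, so the last convergent with denominator <= 62 is p_5/q_5 = 151/33.
The closest fraction with denominator <= 62 is either p_5/q_5 or the intermediate fraction (k*p_5 + p_4)/(k*q_5 + q_4) with the largest k >= 1 whose denominator stays <= 62; these approach x as k grows, and every other convergent or intermediate fraction in range is farther away.
Largest k: floor((62 - q_4)/q_5) = floor((62 - 7)/33) = 1.
That gives (1*151 + 32)/(1*33 + 7) = 183/40.
Compare the errors: |x - 151/33| = |1153*33 - 151*252|/(252*33) = 3/8316, and |x - 183/40| = |1153*40 - 183*252|/(252*40) = 4/10080.
Cross-multiplying, 3*10080 = 30240 < 33264 = 4*8316, so 3/8316 is smaller: the convergent 151/33 is closer to x than 183/40.

151/33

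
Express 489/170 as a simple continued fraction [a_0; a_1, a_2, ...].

Run the Euclidean algorithm on 489 and 170; the successive quotients are the partial quotients a_0, a_1, ... (each step inverts the fractional part left over by the previous one):
  489 = 2*170 + 149, so a_0 = 2.
  170 = 1*149 + 21, so a_1 = 1.
  149 = 7*21 + 2, so a_2 = 7.
  21 = 10*2 + 1, so a_3 = 10.
  2 = 2*1 + 0, so a_4 = 2.
The remainder reaches 0 after 5 divisions, so the expansion has 5 partial quotients, read off in order.

[2; 1, 7, 10, 2]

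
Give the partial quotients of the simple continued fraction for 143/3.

[47; 1, 2]

Run the Euclidean algorithm on 143 and 3; the successive quotients are the partial quotients a_0, a_1, ... (each step inverts the fractional part left over by the previous one):
  143 = 47*3 + 2, so a_0 = 47.
  3 = 1*2 + 1, so a_1 = 1.
  2 = 2*1 + 0, so a_2 = 2.
The remainder reaches 0 after 3 divisions, so the expansion has 3 partial quotients, read off in order.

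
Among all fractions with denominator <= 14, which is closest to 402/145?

36/13

Expand x = 402/145 as a continued fraction with the Euclidean algorithm:
  402 = 2*145 + 112, so a_0 = 2.
  145 = 1*112 + 33, so a_1 = 1.
  112 = 3*33 + 13, so a_2 = 3.
  33 = 2*13 + 7, so a_3 = 2.
  13 = 1*7 + 6, so a_4 = 1.
  7 = 1*6 + 1, so a_5 = 1.
  6 = 6*1 + 0, so a_6 = 6.
so x = [2; 1, 3, 2, 1, 1, 6].
Convergents (p_i = a_i*p_{i-1} + p_{i-2}, q_i = a_i*q_{i-1} + q_{i-2} with p_{-2}=0, p_{-1}=1, q_{-2}=1, q_{-1}=0), until the denominator exceeds 14:
  i=0: a_0=2, p_0 = 2*1 + 0 = 2, q_0 = 2*0 + 1 = 1.
  i=1: a_1=1, p_1 = 1*2 + 1 = 3, q_1 = 1*1 + 0 = 1.
  i=2: a_2=3, p_2 = 3*3 + 2 = 11, q_2 = 3*1 + 1 = 4.
  i=3: a_3=2, p_3 = 2*11 + 3 = 25, q_3 = 2*4 + 1 = 9.
  i=4: a_4=1, p_4 = 1*25 + 11 = 36, q_4 = 1*9 + 4 = 13.
  i=5: a_5=1, p_5 = 1*36 + 25 = 61, q_5 = 1*13 + 9 = 22.
q_5 = 22 > 14, so the last convergent with denominator <= 14 is p_4/q_4 = 36/13.
The closest fraction with denominator <= 14 is either p_4/q_4 or the intermediate fraction (k*p_4 + p_3)/(k*q_4 + q_3) with the largest k >= 1 whose denominator stays <= 14; these approach x as k grows, and every other convergent or intermediate fraction in range is farther away.
Largest k: floor((14 - q_3)/q_4) = floor((14 - 9)/13) = 0.
Since k = 0, no intermediate fraction beyond p_4/q_4 has denominator <= 14, so the convergent 36/13 is the closest (its error is |402*13 - 36*145|/(145*13) = 6/1885).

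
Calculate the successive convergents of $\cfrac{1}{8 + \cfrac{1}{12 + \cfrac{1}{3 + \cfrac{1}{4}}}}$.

Using the convergent recurrence p_i = a_i*p_{i-1} + p_{i-2}, q_i = a_i*q_{i-1} + q_{i-2} with p_{-2}=0, p_{-1}=1, q_{-2}=1, q_{-1}=0:
  i=0: a_0=0, p_0 = 0*1 + 0 = 0, q_0 = 0*0 + 1 = 1.
  i=1: a_1=8, p_1 = 8*0 + 1 = 1, q_1 = 8*1 + 0 = 8.
  i=2: a_2=12, p_2 = 12*1 + 0 = 12, q_2 = 12*8 + 1 = 97.
  i=3: a_3=3, p_3 = 3*12 + 1 = 37, q_3 = 3*97 + 8 = 299.
  i=4: a_4=4, p_4 = 4*37 + 12 = 160, q_4 = 4*299 + 97 = 1293.

0/1, 1/8, 12/97, 37/299, 160/1293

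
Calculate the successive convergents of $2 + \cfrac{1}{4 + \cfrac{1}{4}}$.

Using the convergent recurrence p_i = a_i*p_{i-1} + p_{i-2}, q_i = a_i*q_{i-1} + q_{i-2} with p_{-2}=0, p_{-1}=1, q_{-2}=1, q_{-1}=0:
  i=0: a_0=2, p_0 = 2*1 + 0 = 2, q_0 = 2*0 + 1 = 1.
  i=1: a_1=4, p_1 = 4*2 + 1 = 9, q_1 = 4*1 + 0 = 4.
  i=2: a_2=4, p_2 = 4*9 + 2 = 38, q_2 = 4*4 + 1 = 17.

2/1, 9/4, 38/17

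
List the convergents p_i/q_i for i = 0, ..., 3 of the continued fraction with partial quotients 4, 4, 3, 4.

Using the convergent recurrence p_i = a_i*p_{i-1} + p_{i-2}, q_i = a_i*q_{i-1} + q_{i-2} with p_{-2}=0, p_{-1}=1, q_{-2}=1, q_{-1}=0:
  i=0: a_0=4, p_0 = 4*1 + 0 = 4, q_0 = 4*0 + 1 = 1.
  i=1: a_1=4, p_1 = 4*4 + 1 = 17, q_1 = 4*1 + 0 = 4.
  i=2: a_2=3, p_2 = 3*17 + 4 = 55, q_2 = 3*4 + 1 = 13.
  i=3: a_3=4, p_3 = 4*55 + 17 = 237, q_3 = 4*13 + 4 = 56.

4/1, 17/4, 55/13, 237/56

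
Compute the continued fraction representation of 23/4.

[5; 1, 3]

Run the Euclidean algorithm on 23 and 4; the successive quotients are the partial quotients a_0, a_1, ... (each step inverts the fractional part left over by the previous one):
  23 = 5*4 + 3, so a_0 = 5.
  4 = 1*3 + 1, so a_1 = 1.
  3 = 3*1 + 0, so a_2 = 3.
The remainder reaches 0 after 3 divisions, so the expansion has 3 partial quotients, read off in order.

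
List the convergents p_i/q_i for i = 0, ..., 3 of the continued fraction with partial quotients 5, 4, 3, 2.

Using the convergent recurrence p_i = a_i*p_{i-1} + p_{i-2}, q_i = a_i*q_{i-1} + q_{i-2} with p_{-2}=0, p_{-1}=1, q_{-2}=1, q_{-1}=0:
  i=0: a_0=5, p_0 = 5*1 + 0 = 5, q_0 = 5*0 + 1 = 1.
  i=1: a_1=4, p_1 = 4*5 + 1 = 21, q_1 = 4*1 + 0 = 4.
  i=2: a_2=3, p_2 = 3*21 + 5 = 68, q_2 = 3*4 + 1 = 13.
  i=3: a_3=2, p_3 = 2*68 + 21 = 157, q_3 = 2*13 + 4 = 30.

5/1, 21/4, 68/13, 157/30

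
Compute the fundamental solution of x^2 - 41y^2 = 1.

(x, y) = (2049, 320)

First expand sqrt(41) as a continued fraction. With x_i = (sqrt(41) + m_i)/d_i and (m_0, d_0) = (0, 1): a_0 = floor(sqrt(41)) = 6, since 6^2 = 36 <= 41 < 49 = 7^2.
Iterate m_{i+1} = d_i*a_i - m_i, d_{i+1} = (41 - m_{i+1}^2)/d_i, a_{i+1} = floor((a_0 + m_{i+1})/d_{i+1}):
  m_1 = 1*6 - 0 = 6, d_1 = (41 - 6^2)/1 = 5/1 = 5, a_1 = floor((6 + 6)/5) = 2.
  m_2 = 5*2 - 6 = 4, d_2 = (41 - 4^2)/5 = 25/5 = 5, a_2 = floor((6 + 4)/5) = 2.
  m_3 = 5*2 - 4 = 6, d_3 = (41 - 6^2)/5 = 5/5 = 1, a_3 = floor((6 + 6)/1) = 12.
  m_4 = 1*12 - 6 = 6, d_4 = (41 - 6^2)/1 = 5/1 = 5: (m_4, d_4) = (m_1, d_1) = (6, 5), so from here the quotients repeat a_1, ..., a_3; the period length is 3.
So sqrt(41) = [6; (2, 2, 12)] with period length k = 3.
k is odd, so (p_{k-1}, q_{k-1}) only solves x^2 - 41y^2 = -1 and the fundamental solution of x^2 - 41y^2 = 1 is (p_{2k-1}, q_{2k-1}) = (p_5, q_5); compute convergents through index 5, running through the period twice.
Convergents (p_i = a_i*p_{i-1} + p_{i-2}, q_i = a_i*q_{i-1} + q_{i-2} with p_{-2}=0, p_{-1}=1, q_{-2}=1, q_{-1}=0):
  i=0: a_0=6, p_0 = 6*1 + 0 = 6, q_0 = 6*0 + 1 = 1.
  i=1: a_1=2, p_1 = 2*6 + 1 = 13, q_1 = 2*1 + 0 = 2.
  i=2: a_2=2, p_2 = 2*13 + 6 = 32, q_2 = 2*2 + 1 = 5.
  i=3: a_3=12, p_3 = 12*32 + 13 = 397, q_3 = 12*5 + 2 = 62.
  i=4: a_4=2, p_4 = 2*397 + 32 = 826, q_4 = 2*62 + 5 = 129.
  i=5: a_5=2, p_5 = 2*826 + 397 = 2049, q_5 = 2*129 + 62 = 320.
Indeed p_2^2 - 41*q_2^2 = 1024 - 1025 = -1, not +1.
Check: 2049^2 - 41*320^2 = 4198401 - 4198400 = 1, so (x, y) = (2049, 320) solves the equation, and by the theorem it is the least positive solution.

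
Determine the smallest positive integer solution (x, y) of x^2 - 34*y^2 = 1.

First expand sqrt(34) as a continued fraction. With x_i = (sqrt(34) + m_i)/d_i and (m_0, d_0) = (0, 1): a_0 = floor(sqrt(34)) = 5, since 5^2 = 25 <= 34 < 36 = 6^2.
Iterate m_{i+1} = d_i*a_i - m_i, d_{i+1} = (34 - m_{i+1}^2)/d_i, a_{i+1} = floor((a_0 + m_{i+1})/d_{i+1}):
  m_1 = 1*5 - 0 = 5, d_1 = (34 - 5^2)/1 = 9/1 = 9, a_1 = floor((5 + 5)/9) = 1.
  m_2 = 9*1 - 5 = 4, d_2 = (34 - 4^2)/9 = 18/9 = 2, a_2 = floor((5 + 4)/2) = 4.
  m_3 = 2*4 - 4 = 4, d_3 = (34 - 4^2)/2 = 18/2 = 9, a_3 = floor((5 + 4)/9) = 1.
  m_4 = 9*1 - 4 = 5, d_4 = (34 - 5^2)/9 = 9/9 = 1, a_4 = floor((5 + 5)/1) = 10.
  m_5 = 1*10 - 5 = 5, d_5 = (34 - 5^2)/1 = 9/1 = 9: (m_5, d_5) = (m_1, d_1) = (5, 9), so from here the quotients repeat a_1, ..., a_4; the period length is 4.
So sqrt(34) = [5; (1, 4, 1, 10)] with period length k = 4.
k is even, so the fundamental solution of x^2 - 34y^2 = 1 is (p_{k-1}, q_{k-1}) = (p_3, q_3); compute convergents through index 3.
Convergents (p_i = a_i*p_{i-1} + p_{i-2}, q_i = a_i*q_{i-1} + q_{i-2} with p_{-2}=0, p_{-1}=1, q_{-2}=1, q_{-1}=0):
  i=0: a_0=5, p_0 = 5*1 + 0 = 5, q_0 = 5*0 + 1 = 1.
  i=1: a_1=1, p_1 = 1*5 + 1 = 6, q_1 = 1*1 + 0 = 1.
  i=2: a_2=4, p_2 = 4*6 + 5 = 29, q_2 = 4*1 + 1 = 5.
  i=3: a_3=1, p_3 = 1*29 + 6 = 35, q_3 = 1*5 + 1 = 6.
Check: 35^2 - 34*6^2 = 1225 - 1224 = 1, so (x, y) = (35, 6) solves the equation, and by the theorem it is the least positive solution.

(x, y) = (35, 6)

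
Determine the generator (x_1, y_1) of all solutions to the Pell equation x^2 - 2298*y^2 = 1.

(x, y) = (767, 16)

First expand sqrt(2298) as a continued fraction. With x_i = (sqrt(2298) + m_i)/d_i and (m_0, d_0) = (0, 1): a_0 = floor(sqrt(2298)) = 47, since 47^2 = 2209 <= 2298 < 2304 = 48^2.
Iterate m_{i+1} = d_i*a_i - m_i, d_{i+1} = (2298 - m_{i+1}^2)/d_i, a_{i+1} = floor((a_0 + m_{i+1})/d_{i+1}):
  m_1 = 1*47 - 0 = 47, d_1 = (2298 - 47^2)/1 = 89/1 = 89, a_1 = floor((47 + 47)/89) = 1.
  m_2 = 89*1 - 47 = 42, d_2 = (2298 - 42^2)/89 = 534/89 = 6, a_2 = floor((47 + 42)/6) = 14.
  m_3 = 6*14 - 42 = 42, d_3 = (2298 - 42^2)/6 = 534/6 = 89, a_3 = floor((47 + 42)/89) = 1.
  m_4 = 89*1 - 42 = 47, d_4 = (2298 - 47^2)/89 = 89/89 = 1, a_4 = floor((47 + 47)/1) = 94.
  m_5 = 1*94 - 47 = 47, d_5 = (2298 - 47^2)/1 = 89/1 = 89: (m_5, d_5) = (m_1, d_1) = (47, 89), so from here the quotients repeat a_1, ..., a_4; the period length is 4.
So sqrt(2298) = [47; (1, 14, 1, 94)] with period length k = 4.
k is even, so the fundamental solution of x^2 - 2298y^2 = 1 is (p_{k-1}, q_{k-1}) = (p_3, q_3); compute convergents through index 3.
Convergents (p_i = a_i*p_{i-1} + p_{i-2}, q_i = a_i*q_{i-1} + q_{i-2} with p_{-2}=0, p_{-1}=1, q_{-2}=1, q_{-1}=0):
  i=0: a_0=47, p_0 = 47*1 + 0 = 47, q_0 = 47*0 + 1 = 1.
  i=1: a_1=1, p_1 = 1*47 + 1 = 48, q_1 = 1*1 + 0 = 1.
  i=2: a_2=14, p_2 = 14*48 + 47 = 719, q_2 = 14*1 + 1 = 15.
  i=3: a_3=1, p_3 = 1*719 + 48 = 767, q_3 = 1*15 + 1 = 16.
Check: 767^2 - 2298*16^2 = 588289 - 588288 = 1, so (x, y) = (767, 16) solves the equation, and by the theorem it is the least positive solution.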